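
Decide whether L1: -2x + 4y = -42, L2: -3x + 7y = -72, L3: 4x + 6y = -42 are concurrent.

Intersecting L1 and L2: solving the 2×2 system gives (x, y) = (3, -9).
Substitute into L3: (4)(3) + (6)(-9) = -42.
This equals -42, so (3, -9) lies on all three lines and they are concurrent.

Yes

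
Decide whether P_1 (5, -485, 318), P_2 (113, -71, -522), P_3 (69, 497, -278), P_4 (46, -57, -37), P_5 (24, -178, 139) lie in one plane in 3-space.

Yes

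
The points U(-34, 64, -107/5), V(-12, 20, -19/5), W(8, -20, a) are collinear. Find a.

Collinearity requires UV × UW = 0; each component is linear in a.
The x-component gives (-44)a + (2684/5) = 0, so a = 61/5.
The remaining components then also vanish.

61/5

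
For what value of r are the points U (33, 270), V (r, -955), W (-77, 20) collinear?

-506

Collinearity: (V − U) must be parallel to (W − U) = (-110, -250).
Cross-multiplying the components: (r − 33)·(-250) = (-1225)·(-110).
Solving gives r = -506.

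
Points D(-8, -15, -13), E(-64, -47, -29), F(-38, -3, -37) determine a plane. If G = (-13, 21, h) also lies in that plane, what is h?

Coplanarity requires DE · (DF × DG) = 0.
DE = (-56, -32, -16), DF = (-30, 12, -24); the triple product is linear in h with coefficient -1632 and constant term -57120.
Setting it to zero: h = -35.

-35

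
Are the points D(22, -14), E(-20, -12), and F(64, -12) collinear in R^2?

DE = (-42, 2), DF = (42, 2).
det[DE; DF] = (-42)(2) − (2)(42) = -168.
The determinant is nonzero, so they are not collinear.

No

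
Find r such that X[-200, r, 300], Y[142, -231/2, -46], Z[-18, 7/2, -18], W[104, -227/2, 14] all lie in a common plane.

The points are coplanar iff XY · (XZ × XW) = 0.
Expanding, this is linear in r: (-8536)r + (-17072) = 0.
So r = -2.

-2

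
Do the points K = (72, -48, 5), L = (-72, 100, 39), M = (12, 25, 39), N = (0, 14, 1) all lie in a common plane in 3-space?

Yes

With K as base: KL = (-144, 148, 34), KM = (-60, 73, 34), KN = (-72, 62, -4).
KM × KN = (-2400, -2688, 1536).
KL · (KM × KN) = 0.
The scalar triple product vanishes, so the four points are coplanar.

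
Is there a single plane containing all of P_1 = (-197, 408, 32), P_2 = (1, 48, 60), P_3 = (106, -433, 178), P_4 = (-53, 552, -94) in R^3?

No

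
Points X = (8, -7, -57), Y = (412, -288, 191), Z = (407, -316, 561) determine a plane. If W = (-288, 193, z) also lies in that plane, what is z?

-169

A normal to the plane is n = XY × XZ = (-97026, -150720, -12717).
W lies in the plane iff n · XW = 0.
This gives (-12717)z + (-2149173) = 0, so z = -169.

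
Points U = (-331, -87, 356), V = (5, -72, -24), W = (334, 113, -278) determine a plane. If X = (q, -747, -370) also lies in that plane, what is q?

-100

The plane through U, V, W has equation 66490x − 39676y + 57225z = 1815722.
Substituting X: (66490)q + (8464722) = 1815722, so q = -100.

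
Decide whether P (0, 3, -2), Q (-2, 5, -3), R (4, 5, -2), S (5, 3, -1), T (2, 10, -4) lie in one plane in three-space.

No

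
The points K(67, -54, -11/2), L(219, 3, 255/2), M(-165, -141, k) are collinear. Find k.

-417/2

Direction KL = (152, 57, 133). From the x-coordinate of M, the parameter along the line is τ = (-165 − 67)/152 = -29/19.
Then k = (-11/2) + (-29/19)·(133) = -417/2.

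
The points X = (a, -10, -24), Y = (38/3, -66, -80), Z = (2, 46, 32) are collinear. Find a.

Direction YZ = (-32/3, 112, 112). From the y-coordinate of X, the parameter along the line is τ = (-10 − (-66))/112 = 1/2.
Then a = 38/3 + 1/2·(-32/3) = 22/3.

22/3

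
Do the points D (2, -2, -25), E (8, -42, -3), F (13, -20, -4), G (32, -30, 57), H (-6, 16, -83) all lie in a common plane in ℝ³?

No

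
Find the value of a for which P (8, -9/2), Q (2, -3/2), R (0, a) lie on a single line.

The three points are collinear iff det[PQ; PR] = 0.
This determinant is linear in a: (-6)a + (-3) = 0, so a = -1/2.

-1/2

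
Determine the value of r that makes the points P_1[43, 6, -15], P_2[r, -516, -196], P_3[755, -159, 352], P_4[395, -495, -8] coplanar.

Normal to plane P_1P_3P_4: n = (182712, 124200, -298632); plane equation n·P = 13081296.
Requiring n·P_2 = 13081296: (182712)r + (-5555328) = 13081296.
So r = 102.

102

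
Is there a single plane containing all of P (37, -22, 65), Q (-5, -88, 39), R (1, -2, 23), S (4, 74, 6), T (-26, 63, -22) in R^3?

No

The plane through P, Q, R has normal n = PQ × PR = (3292, -828, -3216) and equation n·X = -69020.
Checking the remaining points: n·S = -67400, n·T = -67004.
Since n·S = -67400 ≠ -69020, S is off the plane and the points are not all coplanar.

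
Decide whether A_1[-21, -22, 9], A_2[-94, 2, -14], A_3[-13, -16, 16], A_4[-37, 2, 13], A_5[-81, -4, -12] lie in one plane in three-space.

The plane through A_1, A_2, A_3 has normal n = A_1A_2 × A_1A_3 = (306, 327, -630) and equation n·P = -19290.
Checking the remaining points: n·A_4 = -18858, n·A_5 = -18534.
Since n·A_4 = -18858 ≠ -19290, A_4 is off the plane and the points are not all coplanar.

No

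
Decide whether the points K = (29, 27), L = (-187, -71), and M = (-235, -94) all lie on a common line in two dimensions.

KL = (-216, -98), KM = (-264, -121).
Twice the signed area of △KLM is (-216)(-121) − (-98)(-264) = 264.
The area is nonzero, so the three points are not collinear.

No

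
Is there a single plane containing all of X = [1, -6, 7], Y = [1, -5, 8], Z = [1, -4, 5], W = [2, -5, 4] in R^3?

No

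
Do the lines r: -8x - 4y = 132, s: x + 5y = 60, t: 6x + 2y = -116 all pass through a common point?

Intersecting r and s: solving the 2×2 system gives (x, y) = (-25, 17).
Substitute into t: (6)(-25) + (2)(17) = -116.
This equals -116, so (-25, 17) lies on all three lines and they are concurrent.

Yes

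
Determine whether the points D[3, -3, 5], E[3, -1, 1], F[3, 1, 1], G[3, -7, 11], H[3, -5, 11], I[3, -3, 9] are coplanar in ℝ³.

The plane through D, E, F has normal n = DE × DF = (8, 0, 0) and equation n·P = 24.
Checking the remaining points: n·G = 24, n·H = 24, n·I = 24.
All equal 24, so all 6 points lie in one plane.

Yes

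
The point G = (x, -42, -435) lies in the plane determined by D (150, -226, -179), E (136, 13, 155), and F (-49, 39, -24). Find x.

Coplanarity requires DE · (DF × DG) = 0.
DE = (-14, 239, 334), DF = (-199, 265, 155); the triple product is linear in x with coefficient -51465 and constant term -15336570.
Setting it to zero: x = -298.

-298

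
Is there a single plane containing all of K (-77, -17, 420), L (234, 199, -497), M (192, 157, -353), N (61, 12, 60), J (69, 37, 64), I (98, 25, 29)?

No

The plane through K, L, M has normal n = KL × KM = (-7410, -6270, -3990) and equation n·P = -998640.
Checking the remaining points: n·N = -766650, n·J = -998640, n·I = -998640.
Since n·N = -766650 ≠ -998640, N is off the plane and the points are not all coplanar.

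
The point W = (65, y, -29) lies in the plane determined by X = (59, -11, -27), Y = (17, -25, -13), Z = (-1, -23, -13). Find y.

The plane through X, Y, Z has equation −28x − 252y − 336z = 10192.
Substituting W: (-252)y + (7924) = 10192, so y = -9.

-9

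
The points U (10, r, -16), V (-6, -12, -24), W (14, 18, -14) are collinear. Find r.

Collinearity requires UV × UW = 0; each component is linear in r.
The x-component gives (-10)r + (120) = 0, so r = 12.
The remaining components then also vanish.

12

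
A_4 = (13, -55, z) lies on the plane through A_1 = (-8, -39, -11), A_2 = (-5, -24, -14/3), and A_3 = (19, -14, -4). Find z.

The plane through A_1, A_2, A_3 has equation −(160/3)x + 150y − 330z = -5380/3.
Substituting A_4: (-330)z + (-26830/3) = -5380/3, so z = -65/3.

-65/3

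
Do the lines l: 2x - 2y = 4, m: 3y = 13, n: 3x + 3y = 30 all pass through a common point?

No

Intersecting l and m: solving the 2×2 system gives (x, y) = (19/3, 13/3).
Substitute into n: (3)(19/3) + (3)(13/3) = 32.
But n requires 30 ≠ 32, so the three lines have no common point.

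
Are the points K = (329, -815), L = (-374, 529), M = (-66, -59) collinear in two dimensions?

KL = (-703, 1344), KM = (-395, 756).
If collinear, KM would be a scalar multiple of KL. But (-703)·(756) ≠ (1344)·(-395) (difference -588), so they are not parallel; the points are not collinear.

No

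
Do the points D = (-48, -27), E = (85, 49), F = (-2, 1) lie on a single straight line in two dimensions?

DE = (133, 76), DF = (46, 28).
If collinear, DF would be a scalar multiple of DE. But (133)·(28) ≠ (76)·(46) (difference 228), so they are not parallel; the points are not collinear.

No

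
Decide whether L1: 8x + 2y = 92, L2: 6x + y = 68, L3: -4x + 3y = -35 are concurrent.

No

Intersecting L1 and L2: solving the 2×2 system gives (x, y) = (11, 2).
Substitute into L3: (-4)(11) + (3)(2) = -38.
But L3 requires -35 ≠ -38, so the three lines have no common point.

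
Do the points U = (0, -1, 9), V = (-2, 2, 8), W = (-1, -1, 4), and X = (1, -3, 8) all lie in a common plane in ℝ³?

Yes

With U as base: UV = (-2, 3, -1), UW = (-1, 0, -5), UX = (1, -2, -1).
UW × UX = (-10, -6, 2).
UV · (UW × UX) = 0.
The scalar triple product vanishes, so the four points are coplanar.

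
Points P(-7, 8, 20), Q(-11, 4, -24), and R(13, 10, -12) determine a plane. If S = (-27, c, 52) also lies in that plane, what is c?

6

A normal to the plane is n = PQ × PR = (216, -1008, 72).
S lies in the plane iff n · PS = 0.
This gives (-1008)c + (6048) = 0, so c = 6.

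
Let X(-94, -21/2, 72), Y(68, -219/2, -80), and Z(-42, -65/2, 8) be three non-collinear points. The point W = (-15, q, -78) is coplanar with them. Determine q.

-10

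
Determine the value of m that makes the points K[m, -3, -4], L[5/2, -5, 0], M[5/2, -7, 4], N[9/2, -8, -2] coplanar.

5/2

Coplanarity ⇔ det[KL; KM; KN] = 0.
Expanding, this is linear in m: (-16)m + (40) = 0.
So m = 5/2.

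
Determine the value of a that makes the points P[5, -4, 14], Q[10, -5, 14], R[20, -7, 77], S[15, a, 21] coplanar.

The points are coplanar iff PQ · (PR × PS) = 0.
Expanding, this is linear in a: (-315)a + (-1890) = 0.
So a = -6.

-6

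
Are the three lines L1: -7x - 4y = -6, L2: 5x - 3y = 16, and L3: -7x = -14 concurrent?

Lines aᵢx + bᵢy = cᵢ with pairwise distinct directions are concurrent exactly when det[aᵢ bᵢ cᵢ] = 0.
Here the determinant is 0.
It vanishes, so the lines are concurrent at (2, -2).

Yes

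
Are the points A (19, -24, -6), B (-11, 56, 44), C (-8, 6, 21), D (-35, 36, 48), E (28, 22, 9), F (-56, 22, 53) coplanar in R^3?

The plane through A, B, C has normal n = AB × AC = (660, -540, 1260) and equation n·P = 17940.
Checking the remaining points: n·D = 17940, n·E = 17940, n·F = 17940.
All equal 17940, so all 6 points lie in one plane.

Yes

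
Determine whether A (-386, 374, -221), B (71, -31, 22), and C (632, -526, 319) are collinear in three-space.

AB = (457, -405, 243), AC = (1018, -900, 540).
Comparing components 3 and 1: (243)(1018) − (457)(540) = 594 ≠ 0, so AB and AC are not parallel and the points are not collinear.

No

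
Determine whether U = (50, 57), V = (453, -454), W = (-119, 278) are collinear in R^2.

UV = (403, -511), UW = (-169, 221).
det[UV; UW] = (403)(221) − (-511)(-169) = 2704.
The determinant is nonzero, so they are not collinear.

No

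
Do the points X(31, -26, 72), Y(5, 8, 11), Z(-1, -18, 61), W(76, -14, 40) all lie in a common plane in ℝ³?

No

With X as base: XY = (-26, 34, -61), XZ = (-32, 8, -11), XW = (45, 12, -32).
XZ × XW = (-124, -1519, -744).
XY · (XZ × XW) = -3038.
Since -3038 ≠ 0, the four points are not coplanar.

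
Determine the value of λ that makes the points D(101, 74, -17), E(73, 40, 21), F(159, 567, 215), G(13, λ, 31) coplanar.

-130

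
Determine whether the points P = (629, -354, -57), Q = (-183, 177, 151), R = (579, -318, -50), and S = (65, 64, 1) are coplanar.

A normal to the plane through P, Q, R is n = PQ × PR = (-3771, -4716, -2682).
The plane has equation n·X = -549621. For S: n·S = -549621.
Equal, so S lies in the plane and all four are coplanar.

Yes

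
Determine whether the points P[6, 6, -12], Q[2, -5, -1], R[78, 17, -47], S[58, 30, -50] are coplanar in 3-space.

No

The four points are coplanar iff the 3×3 determinant with rows PQ, PR, PS is zero.
Rows: (-4, -11, 11), (72, 11, -35), (52, 24, -38).
Expanding along the first row: (-4)(422) − (-11)(-916) + (11)(1156) = 952.
Nonzero ⇒ not coplanar.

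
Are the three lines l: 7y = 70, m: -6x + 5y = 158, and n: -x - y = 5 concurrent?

No

Intersecting l and m: solving the 2×2 system gives (x, y) = (-18, 10).
Substitute into n: (-1)(-18) + (-1)(10) = 8.
But n requires 5 ≠ 8, so the three lines have no common point.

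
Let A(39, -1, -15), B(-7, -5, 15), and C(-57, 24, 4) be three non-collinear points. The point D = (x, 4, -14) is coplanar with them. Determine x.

25

Coplanarity requires AB · (AC × AD) = 0.
AB = (-46, -4, 30), AC = (-96, 25, 19); the triple product is linear in x with coefficient -826 and constant term 20650.
Setting it to zero: x = 25.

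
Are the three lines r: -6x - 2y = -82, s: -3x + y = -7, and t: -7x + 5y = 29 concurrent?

Lines aᵢx + bᵢy = cᵢ with pairwise distinct directions are concurrent exactly when det[aᵢ bᵢ cᵢ] = 0.
Here the determinant is 0.
It vanishes, so the lines are concurrent at (8, 17).

Yes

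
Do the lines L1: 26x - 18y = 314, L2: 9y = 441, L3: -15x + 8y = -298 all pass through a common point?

Yes

Lines aᵢx + bᵢy = cᵢ with pairwise distinct directions are concurrent exactly when det[aᵢ bᵢ cᵢ] = 0.
Here the determinant is 0.
It vanishes, so the lines are concurrent at (46, 49).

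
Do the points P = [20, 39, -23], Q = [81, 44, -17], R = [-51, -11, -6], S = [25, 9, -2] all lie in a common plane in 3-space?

With P as base: PQ = (61, 5, 6), PR = (-71, -50, 17), PS = (5, -30, 21).
PR × PS = (-540, 1576, 2380).
PQ · (PR × PS) = -10780.
Since -10780 ≠ 0, the four points are not coplanar.

No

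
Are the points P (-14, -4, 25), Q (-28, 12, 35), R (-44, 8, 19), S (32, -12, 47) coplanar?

Yes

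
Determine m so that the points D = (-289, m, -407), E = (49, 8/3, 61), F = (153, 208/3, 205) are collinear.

Direction EF = (104, 200/3, 144). From the x-coordinate of D, the parameter along the line is τ = (-289 − 49)/104 = -13/4.
Then m = 8/3 + (-13/4)·(200/3) = -214.

-214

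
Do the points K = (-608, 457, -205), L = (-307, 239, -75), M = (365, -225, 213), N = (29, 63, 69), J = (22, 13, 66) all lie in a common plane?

The plane through K, L, M has normal n = KL × KM = (-2464, 672, 6832) and equation n·P = 404656.
Checking the remaining points: n·N = 442288, n·J = 405440.
Since n·N = 442288 ≠ 404656, N is off the plane and the points are not all coplanar.

No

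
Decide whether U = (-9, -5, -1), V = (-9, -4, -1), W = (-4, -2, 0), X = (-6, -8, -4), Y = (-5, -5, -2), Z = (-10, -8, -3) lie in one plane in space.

No

The plane through U, V, W has normal n = UV × UW = (1, 0, -5) and equation n·P = -4.
Checking the remaining points: n·X = 14, n·Y = 5, n·Z = 5.
Since n·X = 14 ≠ -4, X is off the plane and the points are not all coplanar.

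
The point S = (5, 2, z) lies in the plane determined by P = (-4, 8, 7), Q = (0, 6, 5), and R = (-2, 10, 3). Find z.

4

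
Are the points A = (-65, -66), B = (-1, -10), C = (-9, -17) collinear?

Yes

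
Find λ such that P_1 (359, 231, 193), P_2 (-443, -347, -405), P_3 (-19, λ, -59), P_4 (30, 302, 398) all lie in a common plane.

Coplanarity ⇔ det[P_1P_2; P_1P_3; P_1P_4] = 0.
Expanding, this is linear in λ: (-361152)λ + (-7584192) = 0.
So λ = -21.

-21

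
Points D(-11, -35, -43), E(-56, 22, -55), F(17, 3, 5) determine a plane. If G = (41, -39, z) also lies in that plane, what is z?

A normal to the plane is n = DE × DF = (3192, 1824, -3306).
G lies in the plane iff n · DG = 0.
This gives (-3306)z + (16530) = 0, so z = 5.

5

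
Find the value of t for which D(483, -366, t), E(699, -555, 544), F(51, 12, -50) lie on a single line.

Direction EF = (-648, 567, -594). From the x-coordinate of D, the parameter along the line is τ = (483 − 699)/(-648) = 1/3.
Then t = 544 + 1/3·(-594) = 346.

346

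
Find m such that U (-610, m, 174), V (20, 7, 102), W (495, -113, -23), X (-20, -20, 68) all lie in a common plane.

88

Coplanarity ⇔ det[UV; UW; UX] = 0.
Expanding, this is linear in m: (-21150)m + (1861200) = 0.
So m = 88.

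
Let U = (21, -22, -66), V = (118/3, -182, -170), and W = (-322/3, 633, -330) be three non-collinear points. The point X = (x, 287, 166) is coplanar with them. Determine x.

A normal to the plane is n = UV × UW = (110360, 54560/3, -8525).
X lies in the plane iff n · UX = 0.
This gives (110360)x + (1324320) = 0, so x = -12.

-12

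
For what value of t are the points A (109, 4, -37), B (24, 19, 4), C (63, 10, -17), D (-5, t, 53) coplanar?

58

Coplanarity ⇔ det[AB; AC; AD] = 0.
Expanding, this is linear in t: (-186)t + (10788) = 0.
So t = 58.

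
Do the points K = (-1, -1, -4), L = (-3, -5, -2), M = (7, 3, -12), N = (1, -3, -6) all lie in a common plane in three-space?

With K as base: KL = (-2, -4, 2), KM = (8, 4, -8), KN = (2, -2, -2).
KM × KN = (-24, 0, -24).
KL · (KM × KN) = 0.
The scalar triple product vanishes, so the four points are coplanar.

Yes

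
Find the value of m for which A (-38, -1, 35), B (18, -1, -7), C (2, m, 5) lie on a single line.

-1

Collinearity requires AB × AC = 0; each component is linear in m.
The x-component gives (42)m + (42) = 0, so m = -1.
The remaining components then also vanish.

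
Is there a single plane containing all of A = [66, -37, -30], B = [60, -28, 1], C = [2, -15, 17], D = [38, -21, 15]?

The four points are coplanar iff the 3×3 determinant with rows AB, AC, AD is zero.
Rows: (-6, 9, 31), (-64, 22, 47), (-28, 16, 45).
Expanding along the first row: (-6)(238) − (9)(-1564) + (31)(-408) = 0.
Zero determinant ⇒ coplanar.

Yes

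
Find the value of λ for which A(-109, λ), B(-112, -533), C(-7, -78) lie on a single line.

-520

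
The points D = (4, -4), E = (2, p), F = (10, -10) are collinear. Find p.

Collinearity: (E − D) must be parallel to (F − D) = (6, -6).
Cross-multiplying the components: (p − (-4))·(6) = (-2)·(-6).
Solving gives p = -2.

-2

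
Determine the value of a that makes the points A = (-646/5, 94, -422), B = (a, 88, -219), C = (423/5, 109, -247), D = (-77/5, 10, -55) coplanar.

51

Coplanarity ⇔ det[AB; AC; AD] = 0.
Expanding, this is linear in a: (20205)a + (-1030455) = 0.
So a = 51.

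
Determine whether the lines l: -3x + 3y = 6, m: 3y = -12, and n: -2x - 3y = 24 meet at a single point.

Yes

Intersecting l and m: solving the 2×2 system gives (x, y) = (-6, -4).
Substitute into n: (-2)(-6) + (-3)(-4) = 24.
This equals 24, so (-6, -4) lies on all three lines and they are concurrent.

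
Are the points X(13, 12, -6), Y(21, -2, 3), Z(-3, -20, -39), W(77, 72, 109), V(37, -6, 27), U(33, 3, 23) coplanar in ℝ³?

Yes

The plane through X, Y, Z has normal n = XY × XZ = (750, 120, -480) and equation n·P = 14070.
Checking the remaining points: n·W = 14070, n·V = 14070, n·U = 14070.
All equal 14070, so all 6 points lie in one plane.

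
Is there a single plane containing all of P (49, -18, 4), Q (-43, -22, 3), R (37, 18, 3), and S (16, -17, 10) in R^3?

No

The four points are coplanar iff the 3×3 determinant with rows PQ, PR, PS is zero.
Rows: (-92, -4, -1), (-12, 36, -1), (-33, 1, 6).
Expanding along the first row: (-92)(217) − (-4)(-105) + (-1)(1176) = -21560.
Nonzero ⇒ not coplanar.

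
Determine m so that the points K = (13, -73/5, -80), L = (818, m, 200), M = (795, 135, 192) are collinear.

697/5

Collinearity requires KL × KM = 0; each component is linear in m.
The x-component gives (272)m + (-189584/5) = 0, so m = 697/5.
The remaining components then also vanish.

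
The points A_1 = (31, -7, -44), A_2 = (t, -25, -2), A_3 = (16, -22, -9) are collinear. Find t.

13

Direction A_1A_3 = (-15, -15, 35). From the y-coordinate of A_2, the parameter along the line is τ = (-25 − (-7))/(-15) = 6/5.
Then t = 31 + 6/5·(-15) = 13.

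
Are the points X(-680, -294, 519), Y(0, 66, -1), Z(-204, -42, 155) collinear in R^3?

XY = (680, 360, -520), XZ = (476, 252, -364).
Each component of XZ is 7/10 times the corresponding component of XY, so XZ = 7/10·XY and the points are collinear.

Yes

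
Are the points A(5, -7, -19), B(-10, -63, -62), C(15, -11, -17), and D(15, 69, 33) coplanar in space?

The four points are coplanar iff the 3×3 determinant with rows AB, AC, AD is zero.
Rows: (-15, -56, -43), (10, -4, 2), (10, 76, 52).
Expanding along the first row: (-15)(-360) − (-56)(500) + (-43)(800) = -1000.
Nonzero ⇒ not coplanar.

No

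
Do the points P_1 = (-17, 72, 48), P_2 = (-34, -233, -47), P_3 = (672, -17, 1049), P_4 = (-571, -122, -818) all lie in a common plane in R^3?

No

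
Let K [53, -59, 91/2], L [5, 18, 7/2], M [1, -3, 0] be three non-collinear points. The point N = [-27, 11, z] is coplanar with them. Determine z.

The plane through K, L, M has equation −(2303/2)x + 1316z = -2303/2.
Substituting N: (1316)z + (62181/2) = -2303/2, so z = -49/2.

-49/2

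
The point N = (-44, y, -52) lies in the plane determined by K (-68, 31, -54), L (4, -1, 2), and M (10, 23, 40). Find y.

7

The plane through K, L, M has equation −2560x − 2400y + 1920z = -4000.
Substituting N: (-2400)y + (12800) = -4000, so y = 7.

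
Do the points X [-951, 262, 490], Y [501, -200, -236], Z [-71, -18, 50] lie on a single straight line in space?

Yes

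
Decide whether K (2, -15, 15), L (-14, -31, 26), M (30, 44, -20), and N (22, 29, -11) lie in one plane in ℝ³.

No

A normal to the plane through K, L, M is n = KL × KM = (-89, -252, -496).
The plane has equation n·P = -3838. For N: n·N = -3810.
-3810 ≠ -3838, so N is off the plane.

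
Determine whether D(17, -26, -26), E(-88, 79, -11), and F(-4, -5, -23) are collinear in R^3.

Yes

DE = (-105, 105, 15), DF = (-21, 21, 3).
Each component of DF is 1/5 times the corresponding component of DE, so DF = 1/5·DE and the points are collinear.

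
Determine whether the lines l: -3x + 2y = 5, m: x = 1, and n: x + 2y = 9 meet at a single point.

Yes

Intersecting l and m: solving the 2×2 system gives (x, y) = (1, 4).
Substitute into n: (1)(1) + (2)(4) = 9.
This equals 9, so (1, 4) lies on all three lines and they are concurrent.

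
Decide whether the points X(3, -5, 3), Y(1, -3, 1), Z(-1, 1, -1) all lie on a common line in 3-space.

No

XY = (-2, 2, -2), XZ = (-4, 6, -4).
XY × XZ = (4, 0, -4).
The cross product is nonzero, so the points do not lie on one line.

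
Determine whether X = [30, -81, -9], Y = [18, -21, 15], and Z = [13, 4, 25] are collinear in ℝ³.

Yes

XY = (-12, 60, 24), XZ = (-17, 85, 34).
Each component of XZ is 17/12 times the corresponding component of XY, so XZ = 17/12·XY and the points are collinear.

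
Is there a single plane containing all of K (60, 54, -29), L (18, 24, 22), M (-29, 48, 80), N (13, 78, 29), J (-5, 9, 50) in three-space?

The plane through K, L, M has normal n = KL × KM = (-2964, 39, -2418) and equation n·P = -105612.
Checking the remaining points: n·N = -105612, n·J = -105729.
Since n·J = -105729 ≠ -105612, J is off the plane and the points are not all coplanar.

No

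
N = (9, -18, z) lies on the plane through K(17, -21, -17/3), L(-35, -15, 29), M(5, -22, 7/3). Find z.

A normal to the plane is n = KL × KM = (248/3, 0, 124).
N lies in the plane iff n · KN = 0.
This gives (124)z + (124/3) = 0, so z = -1/3.

-1/3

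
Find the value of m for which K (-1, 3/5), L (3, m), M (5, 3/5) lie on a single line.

The three points are collinear iff det[KL; KM] = 0.
This determinant is linear in m: (-6)m + (18/5) = 0, so m = 3/5.

3/5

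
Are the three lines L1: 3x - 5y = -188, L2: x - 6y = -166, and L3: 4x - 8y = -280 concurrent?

Intersecting L1 and L2: solving the 2×2 system gives (x, y) = (-298/13, 310/13).
Substitute into L3: (4)(-298/13) + (-8)(310/13) = -3672/13.
But L3 requires -280 ≠ -3672/13, so the three lines have no common point.

No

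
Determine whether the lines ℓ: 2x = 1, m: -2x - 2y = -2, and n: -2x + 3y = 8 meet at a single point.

No

Intersecting ℓ and m: solving the 2×2 system gives (x, y) = (1/2, 1/2).
Substitute into n: (-2)(1/2) + (3)(1/2) = 1/2.
But n requires 8 ≠ 1/2, so the three lines have no common point.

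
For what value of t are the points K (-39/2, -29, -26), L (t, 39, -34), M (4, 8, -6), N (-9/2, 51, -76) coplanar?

The points are coplanar iff KL · (KM × KN) = 0.
Expanding, this is linear in t: (-3450)t + (22425) = 0.
So t = 13/2.

13/2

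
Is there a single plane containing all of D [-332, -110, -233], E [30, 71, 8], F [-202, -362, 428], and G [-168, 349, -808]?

No

A normal to the plane through D, E, F is n = DE × DF = (180373, -207952, -114754).
The plane has equation n·P = -10271434. For G: n·G = -10156680.
-10156680 ≠ -10271434, so G is off the plane.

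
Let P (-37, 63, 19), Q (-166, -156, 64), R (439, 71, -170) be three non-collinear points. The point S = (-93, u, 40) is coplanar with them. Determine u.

Coplanarity requires PQ · (PR × PS) = 0.
PQ = (-129, -219, 45), PR = (476, 8, -189); the triple product is linear in u with coefficient -2961 and constant term 56259.
Setting it to zero: u = 19.

19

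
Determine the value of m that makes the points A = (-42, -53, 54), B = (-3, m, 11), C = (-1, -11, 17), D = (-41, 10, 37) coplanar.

17

The points are coplanar iff AB · (AC × AD) = 0.
Expanding, this is linear in m: (660)m + (-11220) = 0.
So m = 17.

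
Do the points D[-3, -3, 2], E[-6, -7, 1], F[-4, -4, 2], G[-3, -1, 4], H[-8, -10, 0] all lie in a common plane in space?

Yes

The plane through D, E, F has normal n = DE × DF = (-1, 1, -1) and equation n·P = -2.
Checking the remaining points: n·G = -2, n·H = -2.
All equal -2, so all 5 points lie in one plane.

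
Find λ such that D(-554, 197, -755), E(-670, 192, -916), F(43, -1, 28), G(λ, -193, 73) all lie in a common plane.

104

The points are coplanar iff DE · (DF × DG) = 0.
Expanding, this is linear in λ: (-35793)λ + (3722472) = 0.
So λ = 104.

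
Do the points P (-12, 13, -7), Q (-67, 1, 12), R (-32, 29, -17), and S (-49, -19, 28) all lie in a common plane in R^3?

No

The four points are coplanar iff the 3×3 determinant with rows PQ, PR, PS is zero.
Rows: (-55, -12, 19), (-20, 16, -10), (-37, -32, 35).
Expanding along the first row: (-55)(240) − (-12)(-1070) + (19)(1232) = -2632.
Nonzero ⇒ not coplanar.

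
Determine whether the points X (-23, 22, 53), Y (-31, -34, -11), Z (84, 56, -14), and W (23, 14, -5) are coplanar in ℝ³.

With X as base: XY = (-8, -56, -64), XZ = (107, 34, -67), XW = (46, -8, -58).
XZ × XW = (-2508, 3124, -2420).
XY · (XZ × XW) = 0.
The scalar triple product vanishes, so the four points are coplanar.

Yes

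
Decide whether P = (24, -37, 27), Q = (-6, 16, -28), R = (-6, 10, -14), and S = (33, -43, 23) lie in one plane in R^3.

No

The four points are coplanar iff the 3×3 determinant with rows PQ, PR, PS is zero.
Rows: (-30, 53, -55), (-30, 47, -41), (9, -6, -4).
Expanding along the first row: (-30)(-434) − (53)(489) + (-55)(-243) = 468.
Nonzero ⇒ not coplanar.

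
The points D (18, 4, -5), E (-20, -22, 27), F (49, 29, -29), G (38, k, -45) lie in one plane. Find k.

-24

Coplanarity ⇔ det[DE; DF; DG] = 0.
Expanding, this is linear in k: (80)k + (1920) = 0.
So k = -24.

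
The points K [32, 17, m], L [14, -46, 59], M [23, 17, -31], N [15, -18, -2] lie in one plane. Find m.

32

Coplanarity ⇔ det[KL; KM; KN] = 0.
Expanding, this is linear in m: (-189)m + (6048) = 0.
So m = 32.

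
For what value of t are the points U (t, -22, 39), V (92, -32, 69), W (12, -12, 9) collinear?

Collinearity requires UV × UW = 0; each component is linear in t.
The y-component gives (-60)t + (3120) = 0, so t = 52.
The remaining components then also vanish.

52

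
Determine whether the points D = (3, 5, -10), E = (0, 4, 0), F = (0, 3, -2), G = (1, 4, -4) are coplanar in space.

With D as base: DE = (-3, -1, 10), DF = (-3, -2, 8), DG = (-2, -1, 6).
DF × DG = (-4, 2, -1).
DE · (DF × DG) = 0.
The scalar triple product vanishes, so the four points are coplanar.

Yes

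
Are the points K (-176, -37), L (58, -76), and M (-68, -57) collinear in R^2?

No

KL = (234, -39), KM = (108, -20).
Twice the signed area of △KLM is (234)(-20) − (-39)(108) = -468.
The area is nonzero, so the three points are not collinear.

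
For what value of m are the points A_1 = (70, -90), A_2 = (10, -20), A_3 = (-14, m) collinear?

Collinearity: (A_3 − A_1) must be parallel to (A_2 − A_1) = (-60, 70).
Cross-multiplying the components: (m − (-90))·(-60) = (-84)·(70).
Solving gives m = 8.

8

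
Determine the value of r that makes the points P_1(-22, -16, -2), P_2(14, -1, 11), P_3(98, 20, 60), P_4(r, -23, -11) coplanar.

Coplanarity ⇔ det[P_1P_2; P_1P_3; P_1P_4] = 0.
Expanding, this is linear in r: (462)r + (19404) = 0.
So r = -42.

-42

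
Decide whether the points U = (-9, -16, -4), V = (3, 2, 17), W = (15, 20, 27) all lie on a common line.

UV = (12, 18, 21), UW = (24, 36, 31).
UV × UW = (-198, 132, 0).
The cross product is nonzero, so the points do not lie on one line.

No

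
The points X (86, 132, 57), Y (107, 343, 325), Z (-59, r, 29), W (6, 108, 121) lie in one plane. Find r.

Coplanarity ⇔ det[XY; XZ; XW] = 0.
Expanding, this is linear in r: (22784)r + (341760) = 0.
So r = -15.

-15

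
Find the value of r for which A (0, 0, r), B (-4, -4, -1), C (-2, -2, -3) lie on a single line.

Collinearity requires AB × AC = 0; each component is linear in r.
The x-component gives (2)r + (10) = 0, so r = -5.
The remaining components then also vanish.

-5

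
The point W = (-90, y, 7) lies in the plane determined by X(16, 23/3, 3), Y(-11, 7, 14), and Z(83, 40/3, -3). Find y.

-7/3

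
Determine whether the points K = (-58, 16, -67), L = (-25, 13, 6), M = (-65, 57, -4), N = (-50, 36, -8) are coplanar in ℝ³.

With K as base: KL = (33, -3, 73), KM = (-7, 41, 63), KN = (8, 20, 59).
KM × KN = (1159, 917, -468).
KL · (KM × KN) = 1332.
Since 1332 ≠ 0, the four points are not coplanar.

No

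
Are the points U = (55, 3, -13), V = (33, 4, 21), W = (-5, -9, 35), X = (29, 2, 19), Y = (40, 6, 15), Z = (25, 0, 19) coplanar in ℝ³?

The plane through U, V, W has normal n = UV × UW = (456, -984, 324) and equation n·P = 17916.
Checking the remaining points: n·X = 17412, n·Y = 17196, n·Z = 17556.
Since n·X = 17412 ≠ 17916, X is off the plane and the points are not all coplanar.

No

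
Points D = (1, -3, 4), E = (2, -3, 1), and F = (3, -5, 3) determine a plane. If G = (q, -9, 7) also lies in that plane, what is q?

5

A normal to the plane is n = DE × DF = (-6, -5, -2).
G lies in the plane iff n · DG = 0.
This gives (-6)q + (30) = 0, so q = 5.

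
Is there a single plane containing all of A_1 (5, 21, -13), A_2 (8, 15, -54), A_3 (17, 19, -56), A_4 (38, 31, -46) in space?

Yes

The four points are coplanar iff the 3×3 determinant with rows A_1A_2, A_1A_3, A_1A_4 is zero.
Rows: (3, -6, -41), (12, -2, -43), (33, 10, -33).
Expanding along the first row: (3)(496) − (-6)(1023) + (-41)(186) = 0.
Zero determinant ⇒ coplanar.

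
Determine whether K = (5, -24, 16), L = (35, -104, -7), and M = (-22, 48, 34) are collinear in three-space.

No

KL = (30, -80, -23), KM = (-27, 72, 18).
KL × KM = (216, 81, 0).
The cross product is nonzero, so the points do not lie on one line.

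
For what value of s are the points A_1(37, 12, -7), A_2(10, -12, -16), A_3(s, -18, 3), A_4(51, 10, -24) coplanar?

Normal to plane A_1A_2A_4: n = (390, -585, 390); plane equation n·P = 4680.
Requiring n·A_3 = 4680: (390)s + (11700) = 4680.
So s = -18.

-18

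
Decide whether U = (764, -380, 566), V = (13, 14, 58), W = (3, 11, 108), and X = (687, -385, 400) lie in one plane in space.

No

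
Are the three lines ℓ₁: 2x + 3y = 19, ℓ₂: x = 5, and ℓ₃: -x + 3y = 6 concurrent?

No

Lines aᵢx + bᵢy = cᵢ with pairwise distinct directions are concurrent exactly when det[aᵢ bᵢ cᵢ] = 0.
Here the determinant is -6.
Nonzero, so no common point exists.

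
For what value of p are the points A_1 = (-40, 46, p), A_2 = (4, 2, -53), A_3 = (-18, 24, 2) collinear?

57

Collinearity requires A_1A_2 × A_1A_3 = 0; each component is linear in p.
The x-component gives (22)p + (-1254) = 0, so p = 57.
The remaining components then also vanish.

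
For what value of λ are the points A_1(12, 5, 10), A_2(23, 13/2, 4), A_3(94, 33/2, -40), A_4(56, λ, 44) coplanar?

The points are coplanar iff A_1A_2 · (A_1A_3 × A_1A_4) = 0.
Expanding, this is linear in λ: (58)λ + (-435) = 0.
So λ = 15/2.

15/2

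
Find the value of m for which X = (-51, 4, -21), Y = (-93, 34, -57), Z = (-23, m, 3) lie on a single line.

-16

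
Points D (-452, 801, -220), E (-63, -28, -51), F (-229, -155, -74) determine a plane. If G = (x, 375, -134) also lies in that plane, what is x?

A normal to the plane is n = DE × DF = (40530, -19107, -187017).
G lies in the plane iff n · DG = 0.
This gives (40530)x + (10375680) = 0, so x = -256.

-256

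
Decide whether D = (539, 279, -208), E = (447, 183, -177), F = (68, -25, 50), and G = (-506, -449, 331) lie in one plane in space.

No

A normal to the plane through D, E, F is n = DE × DF = (-15344, 9135, -17248).
The plane has equation n·P = -2134167. For G: n·G = -2046639.
-2046639 ≠ -2134167, so G is off the plane.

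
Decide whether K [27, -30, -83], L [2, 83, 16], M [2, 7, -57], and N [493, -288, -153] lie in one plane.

With K as base: KL = (-25, 113, 99), KM = (-25, 37, 26), KN = (466, -258, -70).
KM × KN = (4118, 10366, -10792).
KL · (KM × KN) = 0.
The scalar triple product vanishes, so the four points are coplanar.

Yes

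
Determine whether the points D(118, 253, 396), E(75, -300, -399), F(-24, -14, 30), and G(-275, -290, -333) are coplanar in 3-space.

The four points are coplanar iff the 3×3 determinant with rows DE, DF, DG is zero.
Rows: (-43, -553, -795), (-142, -267, -366), (-393, -543, -729).
Expanding along the first row: (-43)(-4095) − (-553)(-40320) + (-795)(-27825) = 0.
Zero determinant ⇒ coplanar.

Yes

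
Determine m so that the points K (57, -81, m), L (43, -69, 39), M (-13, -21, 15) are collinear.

45

Collinearity requires KL × KM = 0; each component is linear in m.
The x-component gives (48)m + (-2160) = 0, so m = 45.
The remaining components then also vanish.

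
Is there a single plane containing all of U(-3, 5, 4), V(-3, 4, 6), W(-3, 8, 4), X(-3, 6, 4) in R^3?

Yes

The four points are coplanar iff the 3×3 determinant with rows UV, UW, UX is zero.
Rows: (0, -1, 2), (0, 3, 0), (0, 1, 0).
Expanding along the first row: (0)(0) − (-1)(0) + (2)(0) = 0.
Zero determinant ⇒ coplanar.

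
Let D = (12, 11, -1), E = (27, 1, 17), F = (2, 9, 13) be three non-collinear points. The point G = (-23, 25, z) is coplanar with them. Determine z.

The plane through D, E, F has equation −104x − 390y − 130z = -5408.
Substituting G: (-130)z + (-7358) = -5408, so z = -15.

-15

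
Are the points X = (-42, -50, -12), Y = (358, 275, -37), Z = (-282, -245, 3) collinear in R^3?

XY = (400, 325, -25), XZ = (-240, -195, 15).
XY × XZ = (0, 0, 0).
The cross product vanishes, so the three points are collinear.

Yes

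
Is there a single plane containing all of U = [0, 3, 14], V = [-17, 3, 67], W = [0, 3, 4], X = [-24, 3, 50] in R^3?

Yes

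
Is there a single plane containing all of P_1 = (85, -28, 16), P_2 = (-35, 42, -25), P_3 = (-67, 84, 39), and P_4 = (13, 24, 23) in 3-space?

The four points are coplanar iff the 3×3 determinant with rows P_1P_2, P_1P_3, P_1P_4 is zero.
Rows: (-120, 70, -41), (-152, 112, 23), (-72, 52, 7).
Expanding along the first row: (-120)(-412) − (70)(592) + (-41)(160) = 1440.
Nonzero ⇒ not coplanar.

No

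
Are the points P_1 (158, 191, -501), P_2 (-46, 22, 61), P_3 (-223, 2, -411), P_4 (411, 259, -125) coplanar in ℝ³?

Yes

The four points are coplanar iff the 3×3 determinant with rows P_1P_2, P_1P_3, P_1P_4 is zero.
Rows: (-204, -169, 562), (-381, -189, 90), (253, 68, 376).
Expanding along the first row: (-204)(-77184) − (-169)(-166026) + (562)(21909) = 0.
Zero determinant ⇒ coplanar.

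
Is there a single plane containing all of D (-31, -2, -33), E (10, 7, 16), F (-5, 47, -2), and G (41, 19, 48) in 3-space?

With D as base: DE = (41, 9, 49), DF = (26, 49, 31), DG = (72, 21, 81).
DF × DG = (3318, 126, -2982).
DE · (DF × DG) = -8946.
Since -8946 ≠ 0, the four points are not coplanar.

No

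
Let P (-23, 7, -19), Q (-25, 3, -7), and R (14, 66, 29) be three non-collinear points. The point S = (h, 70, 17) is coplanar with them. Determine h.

Coplanarity requires PQ · (PR × PS) = 0.
PQ = (-2, -4, 12), PR = (37, 59, 48); the triple product is linear in h with coefficient -900 and constant term 14400.
Setting it to zero: h = 16.

16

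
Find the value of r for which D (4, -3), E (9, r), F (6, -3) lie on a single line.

Collinearity: (E − D) must be parallel to (F − D) = (2, 0).
Cross-multiplying the components: (r − (-3))·(2) = (5)·(0).
Solving gives r = -3.

-3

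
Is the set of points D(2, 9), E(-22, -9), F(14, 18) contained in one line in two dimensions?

Yes

DE = (-24, -18), DF = (12, 9).
det[DE; DF] = (-24)(9) − (-18)(12) = 0.
The determinant is zero, so the points are collinear.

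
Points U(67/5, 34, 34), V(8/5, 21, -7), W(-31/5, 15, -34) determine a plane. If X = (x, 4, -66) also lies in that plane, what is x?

A normal to the plane is n = UV × UW = (105, 6/5, -153/5).
X lies in the plane iff n · UX = 0.
This gives (105)x + (1617) = 0, so x = -77/5.

-77/5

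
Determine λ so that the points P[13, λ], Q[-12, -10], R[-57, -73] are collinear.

25

The three points are collinear iff det[PQ; PR] = 0.
This determinant is linear in λ: (-45)λ + (1125) = 0, so λ = 25.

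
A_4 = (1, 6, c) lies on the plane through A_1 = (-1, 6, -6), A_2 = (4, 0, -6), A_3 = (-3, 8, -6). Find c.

The plane through A_1, A_2, A_3 has equation −2z = 12.
Substituting A_4: (-2)c + (0) = 12, so c = -6.

-6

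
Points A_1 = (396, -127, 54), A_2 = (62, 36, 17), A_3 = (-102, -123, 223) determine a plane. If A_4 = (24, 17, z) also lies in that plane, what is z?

48

Coplanarity requires A_1A_2 · (A_1A_3 × A_1A_4) = 0.
A_1A_2 = (-334, 163, -37), A_1A_3 = (-498, 4, 169); the triple product is linear in z with coefficient 79838 and constant term -3832224.
Setting it to zero: z = 48.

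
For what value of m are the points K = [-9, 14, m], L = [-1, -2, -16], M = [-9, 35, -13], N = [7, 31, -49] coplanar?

-4

Coplanarity ⇔ det[KL; KM; KN] = 0.
Expanding, this is linear in m: (560)m + (2240) = 0.
So m = -4.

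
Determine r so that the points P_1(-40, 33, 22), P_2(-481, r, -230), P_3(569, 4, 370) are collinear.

Direction P_1P_3 = (609, -29, 348). From the x-coordinate of P_2, the parameter along the line is τ = (-481 − (-40))/609 = -21/29.
Then r = 33 + (-21/29)·(-29) = 54.

54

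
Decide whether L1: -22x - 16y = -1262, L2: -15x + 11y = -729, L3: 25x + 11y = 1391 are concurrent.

The three lines meet at one point iff the augmented coefficient matrix [aᵢ bᵢ cᵢ] has rank < 3, i.e. its determinant vanishes.
Here the determinant is 0.
It vanishes, so the lines are concurrent at (53, 6).

Yes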